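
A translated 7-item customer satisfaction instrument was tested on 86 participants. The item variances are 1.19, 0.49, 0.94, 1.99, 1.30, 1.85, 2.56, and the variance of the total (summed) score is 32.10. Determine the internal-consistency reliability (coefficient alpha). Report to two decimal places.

sum of item variances = 1.19 + 0.49 + 0.94 + 1.99 + 1.30 + 1.85 + 2.56 = 10.32
α = (k/(k−1))·(1 − sum of item variances/Var(T)) = (7/6)·(1 − 10.32/32.10) = 0.79

coefficient alpha = 0.79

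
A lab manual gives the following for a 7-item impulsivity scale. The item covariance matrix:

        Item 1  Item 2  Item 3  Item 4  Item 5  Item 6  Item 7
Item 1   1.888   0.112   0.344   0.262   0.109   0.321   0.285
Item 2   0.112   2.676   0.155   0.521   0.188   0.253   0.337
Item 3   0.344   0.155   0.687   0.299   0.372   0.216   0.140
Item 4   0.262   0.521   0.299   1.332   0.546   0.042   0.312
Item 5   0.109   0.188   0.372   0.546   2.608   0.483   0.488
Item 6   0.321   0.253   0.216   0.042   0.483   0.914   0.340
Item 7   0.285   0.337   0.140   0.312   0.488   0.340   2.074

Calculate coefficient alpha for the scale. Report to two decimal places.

α = 0.59

sum of item variances = 1.888 + 2.676 + 0.687 + 1.332 + 2.608 + 0.914 + 2.074 = 12.179
Sum of off-diagonal covariances = 6.125
σ²_total = 12.179 + 2 × 6.125 = 24.429
α = (k/(k−1))·(1 − sum of item variances/σ²_total) = (7/6)·(1 − 12.179/24.429) = 0.59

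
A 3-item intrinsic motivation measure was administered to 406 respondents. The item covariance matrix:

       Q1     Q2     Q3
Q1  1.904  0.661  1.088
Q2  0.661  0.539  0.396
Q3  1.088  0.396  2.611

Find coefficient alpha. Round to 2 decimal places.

sum of item variances = 1.904 + 0.539 + 2.611 = 5.054
Σ_{i<j} σ_ij = 2.145
σ²_T = 5.054 + 2 × 2.145 = 9.344
α = (k/(k−1))·(1 − sum of item variances/σ²_T) = (3/2)·(1 − 5.054/9.344) = 0.69

coefficient alpha = 0.69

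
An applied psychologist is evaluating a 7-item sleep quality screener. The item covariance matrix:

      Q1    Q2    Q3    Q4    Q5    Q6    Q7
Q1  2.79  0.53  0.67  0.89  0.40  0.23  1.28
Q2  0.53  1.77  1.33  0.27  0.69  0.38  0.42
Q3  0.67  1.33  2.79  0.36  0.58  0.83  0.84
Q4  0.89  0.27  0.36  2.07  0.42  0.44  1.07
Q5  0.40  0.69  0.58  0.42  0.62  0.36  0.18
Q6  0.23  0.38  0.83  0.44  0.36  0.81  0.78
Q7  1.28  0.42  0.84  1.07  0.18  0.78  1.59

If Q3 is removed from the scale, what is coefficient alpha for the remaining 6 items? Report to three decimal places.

α = 0.760

Remaining items: Q1, Q2, Q4, Q5, Q6, Q7 (k = 6).
Σσ²ᵢ = 2.79 + 1.77 + 2.07 + 0.62 + 0.81 + 1.59 = 9.65
Var(T) = 9.65 + 2 × 8.34 = 26.33
α (item deleted) = (6/5)·(1 − 9.65/26.33) = 0.760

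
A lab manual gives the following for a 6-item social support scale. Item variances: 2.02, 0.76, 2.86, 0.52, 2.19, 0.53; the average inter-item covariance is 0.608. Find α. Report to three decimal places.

α = 0.807

Σσᵢ² = 2.02 + 0.76 + 2.86 + 0.52 + 2.19 + 0.53 = 8.88
Sum of the 15 distinct covariances = 15 × 0.608 = 9.120
Var(T) = Σσᵢ² + 2·Σcov = 8.88 + 2 × 9.120 = 27.120
α = (6/5)·(1 − 8.88/27.120) = 0.807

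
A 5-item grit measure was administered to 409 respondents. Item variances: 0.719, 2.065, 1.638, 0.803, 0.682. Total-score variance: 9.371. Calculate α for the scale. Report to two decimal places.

α = 0.46

Σσ²ᵢ = 0.719 + 2.065 + 1.638 + 0.803 + 0.682 = 5.907
α = (k/(k−1))·(1 − Σσ²ᵢ/total variance) = (5/4)·(1 − 5.907/9.371) = 0.46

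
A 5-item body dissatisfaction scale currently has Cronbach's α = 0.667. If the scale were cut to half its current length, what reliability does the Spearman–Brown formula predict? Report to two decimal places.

predicted reliability = 0.50

Length factor m = 1/2
α' = m·α / (1 − (1−m)·α)
   = 1/2 × 0.667 / (1 − (1 − 1/2) × 0.667)
   = 0.3335 / 0.6665 = 0.50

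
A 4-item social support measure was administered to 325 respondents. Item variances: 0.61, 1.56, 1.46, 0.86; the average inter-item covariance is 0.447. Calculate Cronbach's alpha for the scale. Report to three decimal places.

Σσ²ᵢ = 0.61 + 1.56 + 1.46 + 0.86 = 4.49
Sum of the 6 distinct covariances = 6 × 0.447 = 2.682
σ²_total = Σσ²ᵢ + 2·Σcov = 4.49 + 2 × 2.682 = 9.854
α = (4/3)·(1 − 4.49/9.854) = 0.726

Cronbach's alpha = 0.726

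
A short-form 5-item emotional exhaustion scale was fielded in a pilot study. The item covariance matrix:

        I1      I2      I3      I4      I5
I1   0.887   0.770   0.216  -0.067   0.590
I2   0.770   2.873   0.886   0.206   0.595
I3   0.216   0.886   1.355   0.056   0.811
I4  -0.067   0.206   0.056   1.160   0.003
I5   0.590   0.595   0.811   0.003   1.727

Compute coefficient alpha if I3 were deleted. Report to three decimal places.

α = 0.516

Remaining items: I1, I2, I4, I5 (k = 4).
ΣVar(i) = 0.887 + 2.873 + 1.160 + 1.727 = 6.647
Var(T) = 6.647 + 2 × 2.097 = 10.841
α (item deleted) = (4/3)·(1 − 6.647/10.841) = 0.516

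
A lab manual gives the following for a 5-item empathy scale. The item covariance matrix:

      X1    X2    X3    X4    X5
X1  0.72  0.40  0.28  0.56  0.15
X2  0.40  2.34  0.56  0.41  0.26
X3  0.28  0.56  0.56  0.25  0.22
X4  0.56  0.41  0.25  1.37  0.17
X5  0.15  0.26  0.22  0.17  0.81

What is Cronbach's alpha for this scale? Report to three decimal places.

Σσᵢ² = 0.72 + 2.34 + 0.56 + 1.37 + 0.81 = 5.80
Sum of the distinct covariances = 3.26
σ²_total = 5.80 + 2 × 3.26 = 12.32
α = (k/(k−1))·(1 − Σσᵢ²/σ²_total) = (5/4)·(1 − 5.80/12.32) = 0.662

α = 0.662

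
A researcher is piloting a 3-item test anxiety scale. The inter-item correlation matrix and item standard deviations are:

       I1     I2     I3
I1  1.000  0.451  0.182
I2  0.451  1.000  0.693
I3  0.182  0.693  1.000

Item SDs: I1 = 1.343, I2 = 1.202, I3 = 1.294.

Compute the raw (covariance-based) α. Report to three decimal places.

α = 0.694

Σσ²ᵢ = 1.343² + 1.202² + 1.294² = 4.9229
Covariances σ_ij = r_ij · s_i · s_j:
  σ(I1,I2) = 0.451 × 1.343 × 1.202 = 0.7280
  σ(I1,I3) = 0.182 × 1.343 × 1.294 = 0.3163
  σ(I2,I3) = 0.693 × 1.202 × 1.294 = 1.0779
σ²_T = Σσ²ᵢ + 2·Σσ_ij = 4.9229 + 2 × 2.1222 = 9.1673
α = (3/2)·(1 − 4.9229/9.1673) = 0.694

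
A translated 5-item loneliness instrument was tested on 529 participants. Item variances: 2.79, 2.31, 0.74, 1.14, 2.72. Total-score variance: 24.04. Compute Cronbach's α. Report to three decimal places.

Cronbach's α = 0.746

Σσ²ᵢ = 2.79 + 2.31 + 0.74 + 1.14 + 2.72 = 9.70
α = (k/(k−1))·(1 − Σσ²ᵢ/total variance) = (5/4)·(1 − 9.70/24.04) = 0.746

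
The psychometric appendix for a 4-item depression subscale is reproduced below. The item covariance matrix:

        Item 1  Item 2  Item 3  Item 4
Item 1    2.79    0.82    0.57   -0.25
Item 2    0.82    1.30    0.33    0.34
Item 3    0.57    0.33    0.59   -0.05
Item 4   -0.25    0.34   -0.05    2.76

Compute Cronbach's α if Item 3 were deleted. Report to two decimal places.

Remaining items: Item 1, Item 2, Item 4 (k = 3).
Σσᵢ² = 2.79 + 1.30 + 2.76 = 6.85
total variance = 6.85 + 2 × 0.91 = 8.67
α (item deleted) = (3/2)·(1 − 6.85/8.67) = 0.31

α = 0.31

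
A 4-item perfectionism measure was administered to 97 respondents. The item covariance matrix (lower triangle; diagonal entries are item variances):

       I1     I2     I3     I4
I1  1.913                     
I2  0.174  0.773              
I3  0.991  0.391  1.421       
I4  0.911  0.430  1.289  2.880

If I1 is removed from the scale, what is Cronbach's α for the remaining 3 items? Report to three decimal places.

Cronbach's α = 0.681

Remaining items: I2, I3, I4 (k = 3).
Σσ²ᵢ = 0.773 + 1.421 + 2.880 = 5.074
total variance = 5.074 + 2 × 2.110 = 9.294
α (item deleted) = (3/2)·(1 − 5.074/9.294) = 0.681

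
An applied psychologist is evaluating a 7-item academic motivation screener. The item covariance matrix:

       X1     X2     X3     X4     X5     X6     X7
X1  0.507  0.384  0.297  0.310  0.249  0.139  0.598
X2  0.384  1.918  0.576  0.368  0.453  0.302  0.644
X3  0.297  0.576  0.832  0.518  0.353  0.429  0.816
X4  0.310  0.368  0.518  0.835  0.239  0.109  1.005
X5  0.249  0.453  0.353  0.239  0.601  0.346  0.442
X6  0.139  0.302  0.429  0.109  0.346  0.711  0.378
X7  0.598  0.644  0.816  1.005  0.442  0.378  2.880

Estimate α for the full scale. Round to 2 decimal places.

sum of item variances = 0.507 + 1.918 + 0.832 + 0.835 + 0.601 + 0.711 + 2.880 = 8.284
Sum of the distinct covariances = 8.955
σ²_total = 8.284 + 2 × 8.955 = 26.194
α = (k/(k−1))·(1 − sum of item variances/σ²_total) = (7/6)·(1 − 8.284/26.194) = 0.80

α = 0.80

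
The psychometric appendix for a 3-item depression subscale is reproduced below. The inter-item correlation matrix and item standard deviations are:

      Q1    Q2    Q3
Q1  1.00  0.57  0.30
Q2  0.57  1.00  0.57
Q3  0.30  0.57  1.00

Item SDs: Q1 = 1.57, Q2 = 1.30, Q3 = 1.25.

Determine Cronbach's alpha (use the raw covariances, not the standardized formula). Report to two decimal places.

Σσ²ᵢ = 1.57² + 1.30² + 1.25² = 5.7174
Covariances σ_ij = r_ij · s_i · s_j:
  σ(Q1,Q2) = 0.57 × 1.57 × 1.30 = 1.1634
  σ(Q1,Q3) = 0.30 × 1.57 × 1.25 = 0.5887
  σ(Q2,Q3) = 0.57 × 1.30 × 1.25 = 0.9263
σ²_T = Σσ²ᵢ + 2·Σσ_ij = 5.7174 + 2 × 2.6784 = 11.0742
α = (3/2)·(1 − 5.7174/11.0742) = 0.73

α = 0.73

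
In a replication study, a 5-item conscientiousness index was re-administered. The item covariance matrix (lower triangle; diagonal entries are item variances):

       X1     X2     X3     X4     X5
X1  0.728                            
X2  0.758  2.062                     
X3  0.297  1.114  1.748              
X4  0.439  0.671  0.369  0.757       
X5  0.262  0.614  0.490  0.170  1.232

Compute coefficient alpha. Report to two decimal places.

sum of item variances = 0.728 + 2.062 + 1.748 + 0.757 + 1.232 = 6.527
Σ_{i<j} σ_ij = 5.184
σ²_T = 6.527 + 2 × 5.184 = 16.895
α = (k/(k−1))·(1 − sum of item variances/σ²_T) = (5/4)·(1 − 6.527/16.895) = 0.77

coefficient alpha = 0.77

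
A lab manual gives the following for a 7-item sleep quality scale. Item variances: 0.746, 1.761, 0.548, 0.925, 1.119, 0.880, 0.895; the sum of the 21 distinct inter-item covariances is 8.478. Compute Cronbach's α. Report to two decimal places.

α = 0.83

sum of item variances = 0.746 + 1.761 + 0.548 + 0.925 + 1.119 + 0.880 + 0.895 = 6.874
Sum of distinct covariances = 8.478
σ²_total = sum of item variances + 2·Σcov = 6.874 + 2 × 8.478 = 23.830
α = (7/6)·(1 − 6.874/23.830) = 0.83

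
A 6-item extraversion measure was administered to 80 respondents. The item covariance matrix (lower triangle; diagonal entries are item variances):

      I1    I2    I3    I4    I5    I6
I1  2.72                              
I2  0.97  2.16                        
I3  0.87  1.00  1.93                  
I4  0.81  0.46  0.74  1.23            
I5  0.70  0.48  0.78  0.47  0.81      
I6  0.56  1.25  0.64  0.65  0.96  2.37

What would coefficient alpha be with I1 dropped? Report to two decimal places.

Remaining items: I2, I3, I4, I5, I6 (k = 5).
ΣVar(i) = 2.16 + 1.93 + 1.23 + 0.81 + 2.37 = 8.50
σ²_total = 8.50 + 2 × 7.43 = 23.36
α (item deleted) = (5/4)·(1 − 8.50/23.36) = 0.80

coefficient alpha = 0.80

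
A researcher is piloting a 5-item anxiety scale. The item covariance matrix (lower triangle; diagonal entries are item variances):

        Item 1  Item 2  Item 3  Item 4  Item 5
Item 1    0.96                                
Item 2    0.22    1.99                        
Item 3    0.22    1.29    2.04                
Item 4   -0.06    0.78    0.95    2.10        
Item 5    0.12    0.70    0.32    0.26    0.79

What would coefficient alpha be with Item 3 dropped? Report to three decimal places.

α = 0.545

Remaining items: Item 1, Item 2, Item 4, Item 5 (k = 4).
sum of item variances = 0.96 + 1.99 + 2.10 + 0.79 = 5.84
σ²_total = 5.84 + 2 × 2.02 = 9.88
α (item deleted) = (4/3)·(1 − 5.84/9.88) = 0.545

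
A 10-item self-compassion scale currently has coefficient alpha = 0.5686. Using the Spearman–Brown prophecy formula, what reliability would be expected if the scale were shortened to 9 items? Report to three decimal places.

predicted reliability = 0.543

Length factor m = 9/10 = 0.9000
α' = m·α / (1 − (1−m)·α)
   = 9/10 × 0.5686 / (1 − (1 − 9/10) × 0.5686)
   = 0.5117 / 0.9431 = 0.543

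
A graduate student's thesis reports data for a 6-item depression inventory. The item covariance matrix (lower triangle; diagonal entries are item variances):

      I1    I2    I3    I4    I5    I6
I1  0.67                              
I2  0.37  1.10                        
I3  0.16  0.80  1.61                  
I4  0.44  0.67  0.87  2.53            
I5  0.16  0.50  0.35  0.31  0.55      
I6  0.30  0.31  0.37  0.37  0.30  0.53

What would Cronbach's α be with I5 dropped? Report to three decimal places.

Remaining items: I1, I2, I3, I4, I6 (k = 5).
Σσ²ᵢ = 0.67 + 1.10 + 1.61 + 2.53 + 0.53 = 6.44
σ²_total = 6.44 + 2 × 4.66 = 15.76
α (item deleted) = (5/4)·(1 − 6.44/15.76) = 0.739

α = 0.739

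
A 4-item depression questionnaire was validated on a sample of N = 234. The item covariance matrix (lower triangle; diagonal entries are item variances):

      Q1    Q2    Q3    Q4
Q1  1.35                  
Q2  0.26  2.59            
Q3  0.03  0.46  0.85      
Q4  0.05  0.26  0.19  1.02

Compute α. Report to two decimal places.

α = 0.40

Σσ²ᵢ = 1.35 + 2.59 + 0.85 + 1.02 = 5.81
Sum of the distinct covariances = 1.25
σ²_total = 5.81 + 2 × 1.25 = 8.31
α = (k/(k−1))·(1 − Σσ²ᵢ/σ²_total) = (4/3)·(1 − 5.81/8.31) = 0.40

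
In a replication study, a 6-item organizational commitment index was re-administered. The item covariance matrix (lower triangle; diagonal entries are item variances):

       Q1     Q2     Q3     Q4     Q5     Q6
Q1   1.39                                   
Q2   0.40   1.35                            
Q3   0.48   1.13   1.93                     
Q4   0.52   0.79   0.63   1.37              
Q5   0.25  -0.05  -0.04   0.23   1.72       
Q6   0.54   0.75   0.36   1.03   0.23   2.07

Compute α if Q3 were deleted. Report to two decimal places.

α = 0.68

Remaining items: Q1, Q2, Q4, Q5, Q6 (k = 5).
Σσ²ᵢ = 1.39 + 1.35 + 1.37 + 1.72 + 2.07 = 7.90
Var(T) = 7.90 + 2 × 4.69 = 17.28
α (item deleted) = (5/4)·(1 − 7.90/17.28) = 0.68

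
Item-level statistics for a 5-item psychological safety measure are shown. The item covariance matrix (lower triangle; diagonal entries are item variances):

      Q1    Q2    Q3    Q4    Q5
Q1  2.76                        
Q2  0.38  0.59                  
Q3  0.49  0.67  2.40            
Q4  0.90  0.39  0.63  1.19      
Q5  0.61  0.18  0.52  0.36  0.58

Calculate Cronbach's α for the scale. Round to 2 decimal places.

ΣVar(i) = 2.76 + 0.59 + 2.40 + 1.19 + 0.58 = 7.52
Sum of the distinct covariances = 5.13
σ²_total = 7.52 + 2 × 5.13 = 17.78
α = (k/(k−1))·(1 − ΣVar(i)/σ²_total) = (5/4)·(1 − 7.52/17.78) = 0.72

α = 0.72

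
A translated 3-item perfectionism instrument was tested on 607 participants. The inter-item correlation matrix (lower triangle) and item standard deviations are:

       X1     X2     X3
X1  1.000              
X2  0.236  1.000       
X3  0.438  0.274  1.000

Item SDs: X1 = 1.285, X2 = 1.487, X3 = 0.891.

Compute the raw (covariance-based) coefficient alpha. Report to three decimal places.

Σσ²ᵢ = 1.285² + 1.487² + 0.891² = 4.6563
Covariances σ_ij = r_ij · s_i · s_j:
  σ(X1,X2) = 0.236 × 1.285 × 1.487 = 0.4509
  σ(X1,X3) = 0.438 × 1.285 × 0.891 = 0.5015
  σ(X2,X3) = 0.274 × 1.487 × 0.891 = 0.3630
σ²_T = Σσ²ᵢ + 2·Σσ_ij = 4.6563 + 2 × 1.3154 = 7.2871
α = (3/2)·(1 − 4.6563/7.2871) = 0.542

α = 0.542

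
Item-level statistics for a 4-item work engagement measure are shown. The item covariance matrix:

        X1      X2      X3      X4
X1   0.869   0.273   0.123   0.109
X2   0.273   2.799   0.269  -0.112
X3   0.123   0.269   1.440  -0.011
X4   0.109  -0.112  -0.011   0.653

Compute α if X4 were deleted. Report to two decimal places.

α = 0.31

Remaining items: X1, X2, X3 (k = 3).
Σσᵢ² = 0.869 + 2.799 + 1.440 = 5.108
σ²_T = 5.108 + 2 × 0.665 = 6.438
α (item deleted) = (3/2)·(1 − 5.108/6.438) = 0.31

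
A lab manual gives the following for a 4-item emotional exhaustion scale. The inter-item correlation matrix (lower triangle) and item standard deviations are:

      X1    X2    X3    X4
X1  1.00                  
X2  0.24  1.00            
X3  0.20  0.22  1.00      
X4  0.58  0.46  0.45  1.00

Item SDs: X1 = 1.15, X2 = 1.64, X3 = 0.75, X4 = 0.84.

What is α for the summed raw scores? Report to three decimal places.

α = 0.631

Σσ²ᵢ = 1.15² + 1.64² + 0.75² + 0.84² = 5.2802
Covariances σ_ij = r_ij · s_i · s_j:
  σ(X1,X2) = 0.24 × 1.15 × 1.64 = 0.4526
  σ(X1,X3) = 0.20 × 1.15 × 0.75 = 0.1725
  σ(X1,X4) = 0.58 × 1.15 × 0.84 = 0.5603
  σ(X2,X3) = 0.22 × 1.64 × 0.75 = 0.2706
  σ(X2,X4) = 0.46 × 1.64 × 0.84 = 0.6337
  σ(X3,X4) = 0.45 × 0.75 × 0.84 = 0.2835
σ²_T = Σσ²ᵢ + 2·Σσ_ij = 5.2802 + 2 × 2.3732 = 10.0266
α = (4/3)·(1 − 5.2802/10.0266) = 0.631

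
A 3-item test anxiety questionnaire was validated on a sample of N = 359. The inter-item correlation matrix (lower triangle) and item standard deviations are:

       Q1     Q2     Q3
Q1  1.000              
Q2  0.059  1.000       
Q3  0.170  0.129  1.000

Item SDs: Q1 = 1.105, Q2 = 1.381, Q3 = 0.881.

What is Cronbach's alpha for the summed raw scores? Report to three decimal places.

α = 0.262

Σσ²ᵢ = 1.105² + 1.381² + 0.881² = 3.9043
Covariances σ_ij = r_ij · s_i · s_j:
  σ(Q1,Q2) = 0.059 × 1.105 × 1.381 = 0.0900
  σ(Q1,Q3) = 0.170 × 1.105 × 0.881 = 0.1655
  σ(Q2,Q3) = 0.129 × 1.381 × 0.881 = 0.1569
σ²_T = Σσ²ᵢ + 2·Σσ_ij = 3.9043 + 2 × 0.4124 = 4.7291
α = (3/2)·(1 − 3.9043/4.7291) = 0.262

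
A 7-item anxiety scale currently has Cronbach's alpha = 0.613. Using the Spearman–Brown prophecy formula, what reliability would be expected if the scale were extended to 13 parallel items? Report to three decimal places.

Length factor m = 13/7 = 1.8571
α' = m·α / (1 + (m−1)·α)
   = 13/7 × 0.613 / (1 + (13/7 − 1) × 0.613)
   = 1.1384 / 1.5254 = 0.746

predicted reliability = 0.746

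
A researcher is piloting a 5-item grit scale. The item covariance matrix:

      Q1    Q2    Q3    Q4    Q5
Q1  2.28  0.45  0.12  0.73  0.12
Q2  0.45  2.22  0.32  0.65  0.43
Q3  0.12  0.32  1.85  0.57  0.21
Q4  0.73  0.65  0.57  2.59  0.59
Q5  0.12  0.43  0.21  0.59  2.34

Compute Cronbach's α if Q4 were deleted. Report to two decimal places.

Remaining items: Q1, Q2, Q3, Q5 (k = 4).
Σσᵢ² = 2.28 + 2.22 + 1.85 + 2.34 = 8.69
σ²_T = 8.69 + 2 × 1.65 = 11.99
α (item deleted) = (4/3)·(1 − 8.69/11.99) = 0.37

Cronbach's α = 0.37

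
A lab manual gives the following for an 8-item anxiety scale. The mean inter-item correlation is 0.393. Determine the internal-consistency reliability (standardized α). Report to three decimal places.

Standardized α = k·r̄ / (1 + (k−1)·r̄) = 8 × 0.393 / (1 + 7 × 0.393)
  = 3.1440 / 3.7510 = 0.838

standardized α = 0.838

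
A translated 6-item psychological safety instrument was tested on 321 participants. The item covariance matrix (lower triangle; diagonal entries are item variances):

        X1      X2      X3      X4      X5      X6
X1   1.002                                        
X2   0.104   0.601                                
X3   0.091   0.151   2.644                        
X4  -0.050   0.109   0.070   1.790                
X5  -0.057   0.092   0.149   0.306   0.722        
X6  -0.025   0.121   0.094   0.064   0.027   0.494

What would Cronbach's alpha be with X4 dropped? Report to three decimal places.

Cronbach's alpha = 0.268

Remaining items: X1, X2, X3, X5, X6 (k = 5).
Σσᵢ² = 1.002 + 0.601 + 2.644 + 0.722 + 0.494 = 5.463
Var(T) = 5.463 + 2 × 0.747 = 6.957
α (item deleted) = (5/4)·(1 − 5.463/6.957) = 0.268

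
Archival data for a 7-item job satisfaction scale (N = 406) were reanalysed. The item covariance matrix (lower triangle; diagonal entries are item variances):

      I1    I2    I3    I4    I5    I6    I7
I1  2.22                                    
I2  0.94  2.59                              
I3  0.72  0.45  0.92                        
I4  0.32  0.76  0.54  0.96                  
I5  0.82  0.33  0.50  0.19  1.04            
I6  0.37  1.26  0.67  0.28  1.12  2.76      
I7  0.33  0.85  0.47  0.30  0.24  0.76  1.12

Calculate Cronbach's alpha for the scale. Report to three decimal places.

Cronbach's alpha = 0.791

ΣVar(i) = 2.22 + 2.59 + 0.92 + 0.96 + 1.04 + 2.76 + 1.12 = 11.61
Sum of the distinct covariances = 12.22
total variance = 11.61 + 2 × 12.22 = 36.05
α = (k/(k−1))·(1 − ΣVar(i)/total variance) = (7/6)·(1 − 11.61/36.05) = 0.791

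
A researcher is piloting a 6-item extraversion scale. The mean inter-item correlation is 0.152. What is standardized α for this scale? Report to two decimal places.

Standardized α = k·r̄ / (1 + (k−1)·r̄) = 6 × 0.152 / (1 + 5 × 0.152)
  = 0.9120 / 1.7600 = 0.52

α = 0.52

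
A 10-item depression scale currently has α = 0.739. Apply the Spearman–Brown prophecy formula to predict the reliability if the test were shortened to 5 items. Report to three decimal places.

Length factor m = 5/10 = 0.5000
α' = m·α / (1 − (1−m)·α)
   = 5/10 × 0.739 / (1 − (1 − 5/10) × 0.739)
   = 0.3695 / 0.6305 = 0.586

predicted reliability = 0.586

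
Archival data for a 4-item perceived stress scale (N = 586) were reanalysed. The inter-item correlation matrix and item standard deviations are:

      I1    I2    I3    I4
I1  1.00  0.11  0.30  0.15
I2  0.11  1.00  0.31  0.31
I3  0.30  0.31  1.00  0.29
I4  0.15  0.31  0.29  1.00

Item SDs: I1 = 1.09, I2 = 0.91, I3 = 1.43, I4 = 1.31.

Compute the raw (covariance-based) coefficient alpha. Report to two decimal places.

α = 0.56

Σσ²ᵢ = 1.09² + 0.91² + 1.43² + 1.31² = 5.7772
Covariances σ_ij = r_ij · s_i · s_j:
  σ(I1,I2) = 0.11 × 1.09 × 0.91 = 0.1091
  σ(I1,I3) = 0.30 × 1.09 × 1.43 = 0.4676
  σ(I1,I4) = 0.15 × 1.09 × 1.31 = 0.2142
  σ(I2,I3) = 0.31 × 0.91 × 1.43 = 0.4034
  σ(I2,I4) = 0.31 × 0.91 × 1.31 = 0.3696
  σ(I3,I4) = 0.29 × 1.43 × 1.31 = 0.5433
σ²_T = Σσ²ᵢ + 2·Σσ_ij = 5.7772 + 2 × 2.1072 = 9.9916
α = (4/3)·(1 − 5.7772/9.9916) = 0.56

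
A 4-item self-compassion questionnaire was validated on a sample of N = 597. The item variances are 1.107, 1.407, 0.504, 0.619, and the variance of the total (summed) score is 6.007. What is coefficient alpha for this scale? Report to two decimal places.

sum of item variances = 1.107 + 1.407 + 0.504 + 0.619 = 3.637
α = (k/(k−1))·(1 − sum of item variances/σ²_T) = (4/3)·(1 − 3.637/6.007) = 0.53

coefficient alpha = 0.53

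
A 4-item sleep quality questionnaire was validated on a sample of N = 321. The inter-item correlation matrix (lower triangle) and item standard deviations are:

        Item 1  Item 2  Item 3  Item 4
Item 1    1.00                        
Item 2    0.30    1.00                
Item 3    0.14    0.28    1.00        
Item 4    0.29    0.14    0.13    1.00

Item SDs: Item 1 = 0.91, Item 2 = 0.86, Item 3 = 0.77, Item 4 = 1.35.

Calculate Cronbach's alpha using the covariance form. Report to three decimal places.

Σσ²ᵢ = 0.91² + 0.86² + 0.77² + 1.35² = 3.9831
Covariances σ_ij = r_ij · s_i · s_j:
  σ(Item 1,Item 2) = 0.30 × 0.91 × 0.86 = 0.2348
  σ(Item 1,Item 3) = 0.14 × 0.91 × 0.77 = 0.0981
  σ(Item 1,Item 4) = 0.29 × 0.91 × 1.35 = 0.3563
  σ(Item 2,Item 3) = 0.28 × 0.86 × 0.77 = 0.1854
  σ(Item 2,Item 4) = 0.14 × 0.86 × 1.35 = 0.1625
  σ(Item 3,Item 4) = 0.13 × 0.77 × 1.35 = 0.1351
σ²_T = Σσ²ᵢ + 2·Σσ_ij = 3.9831 + 2 × 1.1722 = 6.3275
α = (4/3)·(1 − 3.9831/6.3275) = 0.494

α = 0.494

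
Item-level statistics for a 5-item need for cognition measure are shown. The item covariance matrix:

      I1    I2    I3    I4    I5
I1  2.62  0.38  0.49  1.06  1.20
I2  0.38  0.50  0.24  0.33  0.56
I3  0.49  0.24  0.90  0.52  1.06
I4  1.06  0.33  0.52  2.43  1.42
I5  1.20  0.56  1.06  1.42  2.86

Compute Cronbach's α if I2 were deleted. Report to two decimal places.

Remaining items: I1, I3, I4, I5 (k = 4).
ΣVar(i) = 2.62 + 0.90 + 2.43 + 2.86 = 8.81
Var(T) = 8.81 + 2 × 5.75 = 20.31
α (item deleted) = (4/3)·(1 − 8.81/20.31) = 0.75

Cronbach's α = 0.75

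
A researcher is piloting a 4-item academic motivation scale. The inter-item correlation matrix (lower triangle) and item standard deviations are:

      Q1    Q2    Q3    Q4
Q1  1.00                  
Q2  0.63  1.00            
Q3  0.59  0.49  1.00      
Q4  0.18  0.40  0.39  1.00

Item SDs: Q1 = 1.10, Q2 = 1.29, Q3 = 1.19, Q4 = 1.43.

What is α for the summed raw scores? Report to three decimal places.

α = 0.752

Σσ²ᵢ = 1.10² + 1.29² + 1.19² + 1.43² = 6.3351
Covariances σ_ij = r_ij · s_i · s_j:
  σ(Q1,Q2) = 0.63 × 1.10 × 1.29 = 0.8940
  σ(Q1,Q3) = 0.59 × 1.10 × 1.19 = 0.7723
  σ(Q1,Q4) = 0.18 × 1.10 × 1.43 = 0.2831
  σ(Q2,Q3) = 0.49 × 1.29 × 1.19 = 0.7522
  σ(Q2,Q4) = 0.40 × 1.29 × 1.43 = 0.7379
  σ(Q3,Q4) = 0.39 × 1.19 × 1.43 = 0.6637
σ²_T = Σσ²ᵢ + 2·Σσ_ij = 6.3351 + 2 × 4.1032 = 14.5415
α = (4/3)·(1 − 6.3351/14.5415) = 0.752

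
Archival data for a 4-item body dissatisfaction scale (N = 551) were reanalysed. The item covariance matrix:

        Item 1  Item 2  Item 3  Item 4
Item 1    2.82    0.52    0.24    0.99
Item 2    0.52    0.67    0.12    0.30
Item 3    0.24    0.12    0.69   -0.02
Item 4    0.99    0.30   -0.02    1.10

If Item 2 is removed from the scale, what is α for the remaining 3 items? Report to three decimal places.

α = 0.516

Remaining items: Item 1, Item 3, Item 4 (k = 3).
sum of item variances = 2.82 + 0.69 + 1.10 = 4.61
Var(T) = 4.61 + 2 × 1.21 = 7.03
α (item deleted) = (3/2)·(1 − 4.61/7.03) = 0.516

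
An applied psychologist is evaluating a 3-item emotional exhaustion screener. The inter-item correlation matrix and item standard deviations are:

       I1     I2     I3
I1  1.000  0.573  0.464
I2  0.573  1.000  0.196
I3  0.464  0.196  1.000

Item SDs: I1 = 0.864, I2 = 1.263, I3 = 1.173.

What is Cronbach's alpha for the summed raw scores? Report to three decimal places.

Σσ²ᵢ = 0.864² + 1.263² + 1.173² = 3.7176
Covariances σ_ij = r_ij · s_i · s_j:
  σ(I1,I2) = 0.573 × 0.864 × 1.263 = 0.6253
  σ(I1,I3) = 0.464 × 0.864 × 1.173 = 0.4703
  σ(I2,I3) = 0.196 × 1.263 × 1.173 = 0.2904
σ²_T = Σσ²ᵢ + 2·Σσ_ij = 3.7176 + 2 × 1.3860 = 6.4896
α = (3/2)·(1 − 3.7176/6.4896) = 0.641

Cronbach's alpha = 0.641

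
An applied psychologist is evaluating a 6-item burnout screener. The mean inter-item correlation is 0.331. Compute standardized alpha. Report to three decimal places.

α = 0.748

Standardized α = k·r̄ / (1 + (k−1)·r̄) = 6 × 0.331 / (1 + 5 × 0.331)
  = 1.9860 / 2.6550 = 0.748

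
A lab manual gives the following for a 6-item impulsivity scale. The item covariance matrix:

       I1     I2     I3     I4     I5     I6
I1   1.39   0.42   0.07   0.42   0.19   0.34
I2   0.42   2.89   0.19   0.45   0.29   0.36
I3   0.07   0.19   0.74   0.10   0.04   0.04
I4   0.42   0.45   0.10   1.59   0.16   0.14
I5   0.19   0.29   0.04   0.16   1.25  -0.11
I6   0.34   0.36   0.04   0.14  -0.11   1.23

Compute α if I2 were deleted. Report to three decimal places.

α = 0.387

Remaining items: I1, I3, I4, I5, I6 (k = 5).
sum of item variances = 1.39 + 0.74 + 1.59 + 1.25 + 1.23 = 6.20
σ²_T = 6.20 + 2 × 1.39 = 8.98
α (item deleted) = (5/4)·(1 − 6.20/8.98) = 0.387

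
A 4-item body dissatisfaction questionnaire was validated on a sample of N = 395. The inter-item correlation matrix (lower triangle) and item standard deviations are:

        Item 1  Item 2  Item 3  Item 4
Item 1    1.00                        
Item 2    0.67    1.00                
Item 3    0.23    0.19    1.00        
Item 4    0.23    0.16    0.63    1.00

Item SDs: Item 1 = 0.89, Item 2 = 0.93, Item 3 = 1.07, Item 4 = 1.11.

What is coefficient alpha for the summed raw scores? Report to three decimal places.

coefficient alpha = 0.681

Σσ²ᵢ = 0.89² + 0.93² + 1.07² + 1.11² = 4.0340
Covariances σ_ij = r_ij · s_i · s_j:
  σ(Item 1,Item 2) = 0.67 × 0.89 × 0.93 = 0.5546
  σ(Item 1,Item 3) = 0.23 × 0.89 × 1.07 = 0.2190
  σ(Item 1,Item 4) = 0.23 × 0.89 × 1.11 = 0.2272
  σ(Item 2,Item 3) = 0.19 × 0.93 × 1.07 = 0.1891
  σ(Item 2,Item 4) = 0.16 × 0.93 × 1.11 = 0.1652
  σ(Item 3,Item 4) = 0.63 × 1.07 × 1.11 = 0.7483
σ²_T = Σσ²ᵢ + 2·Σσ_ij = 4.0340 + 2 × 2.1034 = 8.2408
α = (4/3)·(1 − 4.0340/8.2408) = 0.681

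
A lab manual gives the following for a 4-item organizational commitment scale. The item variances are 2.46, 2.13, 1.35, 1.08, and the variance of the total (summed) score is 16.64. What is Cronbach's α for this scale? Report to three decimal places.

Σσ²ᵢ = 2.46 + 2.13 + 1.35 + 1.08 = 7.02
α = (k/(k−1))·(1 − Σσ²ᵢ/total variance) = (4/3)·(1 − 7.02/16.64) = 0.771

α = 0.771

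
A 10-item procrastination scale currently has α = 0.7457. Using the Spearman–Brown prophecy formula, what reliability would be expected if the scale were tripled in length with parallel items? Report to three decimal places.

predicted reliability = 0.898

Length factor m = 3
α' = m·α / (1 + (m−1)·α)
   = 3 × 0.7457 / (1 + (3 − 1) × 0.7457)
   = 2.2371 / 2.4914 = 0.898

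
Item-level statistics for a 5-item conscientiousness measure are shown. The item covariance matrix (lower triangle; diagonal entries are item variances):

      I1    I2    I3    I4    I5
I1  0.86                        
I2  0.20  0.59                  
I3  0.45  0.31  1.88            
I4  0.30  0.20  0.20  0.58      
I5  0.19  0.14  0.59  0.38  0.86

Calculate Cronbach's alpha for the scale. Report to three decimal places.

Σσ²ᵢ = 0.86 + 0.59 + 1.88 + 0.58 + 0.86 = 4.77
Σ_{i<j} σ_ij = 2.96
σ²_T = 4.77 + 2 × 2.96 = 10.69
α = (k/(k−1))·(1 − Σσ²ᵢ/σ²_T) = (5/4)·(1 − 4.77/10.69) = 0.692

Cronbach's alpha = 0.692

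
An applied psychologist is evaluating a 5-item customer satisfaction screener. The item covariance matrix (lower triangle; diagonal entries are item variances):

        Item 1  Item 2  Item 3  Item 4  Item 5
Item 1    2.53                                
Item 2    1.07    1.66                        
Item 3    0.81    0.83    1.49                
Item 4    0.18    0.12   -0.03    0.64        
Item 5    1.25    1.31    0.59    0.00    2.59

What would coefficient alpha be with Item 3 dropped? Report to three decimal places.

α = 0.686

Remaining items: Item 1, Item 2, Item 4, Item 5 (k = 4).
ΣVar(i) = 2.53 + 1.66 + 0.64 + 2.59 = 7.42
σ²_total = 7.42 + 2 × 3.93 = 15.28
α (item deleted) = (4/3)·(1 − 7.42/15.28) = 0.686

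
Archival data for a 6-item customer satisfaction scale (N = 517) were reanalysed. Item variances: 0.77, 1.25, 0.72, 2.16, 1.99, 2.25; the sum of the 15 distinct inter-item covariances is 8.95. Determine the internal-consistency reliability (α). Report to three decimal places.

α = 0.794

Σσᵢ² = 0.77 + 1.25 + 0.72 + 2.16 + 1.99 + 2.25 = 9.14
Sum of distinct covariances = 8.95
σ²_total = Σσᵢ² + 2·Σcov = 9.14 + 2 × 8.95 = 27.04
α = (6/5)·(1 − 9.14/27.04) = 0.794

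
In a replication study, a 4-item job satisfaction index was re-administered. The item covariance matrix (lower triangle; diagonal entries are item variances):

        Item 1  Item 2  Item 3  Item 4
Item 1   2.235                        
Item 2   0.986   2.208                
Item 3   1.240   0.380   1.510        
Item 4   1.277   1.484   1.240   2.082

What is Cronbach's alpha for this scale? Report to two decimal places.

α = 0.83

Σσᵢ² = 2.235 + 2.208 + 1.510 + 2.082 = 8.035
Sum of off-diagonal covariances = 6.607
σ²_T = 8.035 + 2 × 6.607 = 21.249
α = (k/(k−1))·(1 − Σσᵢ²/σ²_T) = (4/3)·(1 − 8.035/21.249) = 0.83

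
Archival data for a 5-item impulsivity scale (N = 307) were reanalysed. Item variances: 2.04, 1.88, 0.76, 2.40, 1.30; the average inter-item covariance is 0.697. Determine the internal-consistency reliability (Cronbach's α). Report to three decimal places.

ΣVar(i) = 2.04 + 1.88 + 0.76 + 2.40 + 1.30 = 8.38
Sum of the 10 distinct covariances = 10 × 0.697 = 6.970
σ²_total = ΣVar(i) + 2·Σcov = 8.38 + 2 × 6.970 = 22.320
α = (5/4)·(1 − 8.38/22.320) = 0.781

Cronbach's α = 0.781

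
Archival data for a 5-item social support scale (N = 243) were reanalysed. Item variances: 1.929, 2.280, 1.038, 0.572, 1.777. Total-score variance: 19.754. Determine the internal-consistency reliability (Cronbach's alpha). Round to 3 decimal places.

α = 0.769

sum of item variances = 1.929 + 2.280 + 1.038 + 0.572 + 1.777 = 7.596
α = (k/(k−1))·(1 − sum of item variances/total variance) = (5/4)·(1 − 7.596/19.754) = 0.769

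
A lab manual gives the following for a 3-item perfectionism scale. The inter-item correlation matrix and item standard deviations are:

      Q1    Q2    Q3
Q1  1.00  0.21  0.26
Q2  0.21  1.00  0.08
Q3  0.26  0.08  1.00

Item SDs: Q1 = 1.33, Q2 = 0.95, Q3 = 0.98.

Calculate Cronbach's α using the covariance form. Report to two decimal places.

Cronbach's α = 0.41

Σσ²ᵢ = 1.33² + 0.95² + 0.98² = 3.6318
Covariances σ_ij = r_ij · s_i · s_j:
  σ(Q1,Q2) = 0.21 × 1.33 × 0.95 = 0.2653
  σ(Q1,Q3) = 0.26 × 1.33 × 0.98 = 0.3389
  σ(Q2,Q3) = 0.08 × 0.95 × 0.98 = 0.0745
σ²_T = Σσ²ᵢ + 2·Σσ_ij = 3.6318 + 2 × 0.6787 = 4.9892
α = (3/2)·(1 − 3.6318/4.9892) = 0.41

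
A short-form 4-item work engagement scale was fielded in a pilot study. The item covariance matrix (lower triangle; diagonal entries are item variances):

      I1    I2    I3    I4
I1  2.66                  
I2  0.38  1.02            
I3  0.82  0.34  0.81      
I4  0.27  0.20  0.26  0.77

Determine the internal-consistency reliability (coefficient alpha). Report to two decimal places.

coefficient alpha = 0.62

sum of item variances = 2.66 + 1.02 + 0.81 + 0.77 = 5.26
Σ_{i<j} σ_ij = 2.27
σ²_T = 5.26 + 2 × 2.27 = 9.80
α = (k/(k−1))·(1 − sum of item variances/σ²_T) = (4/3)·(1 − 5.26/9.80) = 0.62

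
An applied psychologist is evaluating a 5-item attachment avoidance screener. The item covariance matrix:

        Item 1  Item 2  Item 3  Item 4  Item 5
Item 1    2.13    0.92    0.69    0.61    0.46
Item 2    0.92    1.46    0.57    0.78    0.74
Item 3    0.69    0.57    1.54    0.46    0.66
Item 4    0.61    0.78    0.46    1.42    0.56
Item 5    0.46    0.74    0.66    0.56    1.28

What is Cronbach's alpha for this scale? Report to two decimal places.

Cronbach's alpha = 0.78

sum of item variances = 2.13 + 1.46 + 1.54 + 1.42 + 1.28 = 7.83
Σ_{i<j} σ_ij = 6.45
σ²_T = 7.83 + 2 × 6.45 = 20.73
α = (k/(k−1))·(1 − sum of item variances/σ²_T) = (5/4)·(1 − 7.83/20.73) = 0.78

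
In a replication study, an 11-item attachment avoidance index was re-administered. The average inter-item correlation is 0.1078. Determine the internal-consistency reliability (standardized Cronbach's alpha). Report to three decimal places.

Standardized α = k·r̄ / (1 + (k−1)·r̄) = 11 × 0.1078 / (1 + 10 × 0.1078)
  = 1.1858 / 2.0780 = 0.571

standardized Cronbach's alpha = 0.571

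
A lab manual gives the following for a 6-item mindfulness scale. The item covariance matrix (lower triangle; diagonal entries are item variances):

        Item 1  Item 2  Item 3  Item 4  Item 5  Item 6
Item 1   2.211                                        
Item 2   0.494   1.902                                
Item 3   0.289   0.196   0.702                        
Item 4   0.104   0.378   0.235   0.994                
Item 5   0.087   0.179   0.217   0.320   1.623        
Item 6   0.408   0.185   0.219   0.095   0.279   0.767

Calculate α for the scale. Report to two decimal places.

α = 0.57

sum of item variances = 2.211 + 1.902 + 0.702 + 0.994 + 1.623 + 0.767 = 8.199
Sum of off-diagonal covariances = 3.685
σ²_T = 8.199 + 2 × 3.685 = 15.569
α = (k/(k−1))·(1 − sum of item variances/σ²_T) = (6/5)·(1 − 8.199/15.569) = 0.57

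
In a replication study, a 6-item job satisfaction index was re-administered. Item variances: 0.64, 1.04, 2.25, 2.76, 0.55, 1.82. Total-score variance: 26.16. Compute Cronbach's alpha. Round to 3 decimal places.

Σσ²ᵢ = 0.64 + 1.04 + 2.25 + 2.76 + 0.55 + 1.82 = 9.06
α = (k/(k−1))·(1 − Σσ²ᵢ/σ²_total) = (6/5)·(1 − 9.06/26.16) = 0.784

Cronbach's alpha = 0.784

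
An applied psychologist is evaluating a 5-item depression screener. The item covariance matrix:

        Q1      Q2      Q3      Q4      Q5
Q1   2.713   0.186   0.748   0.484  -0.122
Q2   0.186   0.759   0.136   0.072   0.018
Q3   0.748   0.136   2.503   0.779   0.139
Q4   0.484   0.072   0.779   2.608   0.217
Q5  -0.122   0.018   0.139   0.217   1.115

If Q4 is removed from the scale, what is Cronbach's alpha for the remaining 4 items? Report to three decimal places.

α = 0.317

Remaining items: Q1, Q2, Q3, Q5 (k = 4).
Σσᵢ² = 2.713 + 0.759 + 2.503 + 1.115 = 7.090
Var(T) = 7.090 + 2 × 1.105 = 9.300
α (item deleted) = (4/3)·(1 − 7.090/9.300) = 0.317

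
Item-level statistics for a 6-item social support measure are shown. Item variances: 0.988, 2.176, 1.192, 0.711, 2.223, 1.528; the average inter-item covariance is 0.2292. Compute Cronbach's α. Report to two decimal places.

Cronbach's α = 0.53

ΣVar(i) = 0.988 + 2.176 + 1.192 + 0.711 + 2.223 + 1.528 = 8.818
Sum of the 15 distinct covariances = 15 × 0.2292 = 3.4380
σ²_total = ΣVar(i) + 2·Σcov = 8.818 + 2 × 3.4380 = 15.6940
α = (6/5)·(1 − 8.818/15.6940) = 0.53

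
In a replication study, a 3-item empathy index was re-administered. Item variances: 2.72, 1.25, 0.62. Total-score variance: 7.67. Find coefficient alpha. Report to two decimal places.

Σσᵢ² = 2.72 + 1.25 + 0.62 = 4.59
α = (k/(k−1))·(1 − Σσᵢ²/Var(T)) = (3/2)·(1 − 4.59/7.67) = 0.60

α = 0.60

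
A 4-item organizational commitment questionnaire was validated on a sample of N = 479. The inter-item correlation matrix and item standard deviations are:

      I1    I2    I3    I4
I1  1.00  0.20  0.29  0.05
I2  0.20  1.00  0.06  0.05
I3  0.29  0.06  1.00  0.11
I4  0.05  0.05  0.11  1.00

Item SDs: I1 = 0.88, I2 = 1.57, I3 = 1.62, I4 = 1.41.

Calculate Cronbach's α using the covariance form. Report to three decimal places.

Σσ²ᵢ = 0.88² + 1.57² + 1.62² + 1.41² = 7.8518
Covariances σ_ij = r_ij · s_i · s_j:
  σ(I1,I2) = 0.20 × 0.88 × 1.57 = 0.2763
  σ(I1,I3) = 0.29 × 0.88 × 1.62 = 0.4134
  σ(I1,I4) = 0.05 × 0.88 × 1.41 = 0.0620
  σ(I2,I3) = 0.06 × 1.57 × 1.62 = 0.1526
  σ(I2,I4) = 0.05 × 1.57 × 1.41 = 0.1107
  σ(I3,I4) = 0.11 × 1.62 × 1.41 = 0.2513
σ²_T = Σσ²ᵢ + 2·Σσ_ij = 7.8518 + 2 × 1.2663 = 10.3844
α = (4/3)·(1 − 7.8518/10.3844) = 0.325

Cronbach's α = 0.325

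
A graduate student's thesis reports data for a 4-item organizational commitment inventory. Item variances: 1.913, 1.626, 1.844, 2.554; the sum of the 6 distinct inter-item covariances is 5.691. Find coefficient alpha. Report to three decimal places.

α = 0.786

sum of item variances = 1.913 + 1.626 + 1.844 + 2.554 = 7.937
Sum of distinct covariances = 5.691
total variance = sum of item variances + 2·Σcov = 7.937 + 2 × 5.691 = 19.319
α = (4/3)·(1 − 7.937/19.319) = 0.786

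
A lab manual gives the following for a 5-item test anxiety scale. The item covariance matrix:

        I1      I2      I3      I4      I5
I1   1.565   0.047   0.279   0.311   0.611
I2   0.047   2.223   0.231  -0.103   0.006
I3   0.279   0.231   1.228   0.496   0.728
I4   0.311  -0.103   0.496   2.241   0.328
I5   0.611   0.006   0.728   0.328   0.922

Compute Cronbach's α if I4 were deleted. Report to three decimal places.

α = 0.521

Remaining items: I1, I2, I3, I5 (k = 4).
Σσᵢ² = 1.565 + 2.223 + 1.228 + 0.922 = 5.938
σ²_total = 5.938 + 2 × 1.902 = 9.742
α (item deleted) = (4/3)·(1 − 5.938/9.742) = 0.521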